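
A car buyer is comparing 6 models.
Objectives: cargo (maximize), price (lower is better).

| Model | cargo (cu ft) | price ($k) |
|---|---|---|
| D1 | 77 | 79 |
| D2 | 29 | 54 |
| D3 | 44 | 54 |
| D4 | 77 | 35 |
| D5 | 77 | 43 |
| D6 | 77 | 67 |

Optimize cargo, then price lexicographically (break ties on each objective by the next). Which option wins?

D4

First maximize cargo: best is 77, kept {D1, D4, D5, D6}.
Then minimize price: best is 35, kept {D4}.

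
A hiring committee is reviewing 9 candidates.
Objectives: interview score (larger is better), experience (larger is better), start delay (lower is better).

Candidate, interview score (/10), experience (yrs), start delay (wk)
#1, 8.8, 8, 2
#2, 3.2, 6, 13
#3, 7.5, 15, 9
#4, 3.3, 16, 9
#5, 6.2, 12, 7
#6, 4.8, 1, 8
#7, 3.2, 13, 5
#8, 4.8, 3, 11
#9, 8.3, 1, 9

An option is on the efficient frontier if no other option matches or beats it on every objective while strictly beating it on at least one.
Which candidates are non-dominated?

#1, #3, #4, #5, #7

#1: not dominated (best interview score).
#2: dominated by #1 (interview score 8.8≥3.2, experience 8≥6, start delay 2≤13).
#3: not dominated.
#4: not dominated (best experience).
#5: not dominated.
#6: dominated by #1 (interview score 8.8≥4.8, experience 8≥1, start delay 2≤8).
#7: not dominated.
#8: dominated by #1 (interview score 8.8≥4.8, experience 8≥3, start delay 2≤11).
#9: dominated by #1 (interview score 8.8≥8.3, experience 8≥1, start delay 2≤9).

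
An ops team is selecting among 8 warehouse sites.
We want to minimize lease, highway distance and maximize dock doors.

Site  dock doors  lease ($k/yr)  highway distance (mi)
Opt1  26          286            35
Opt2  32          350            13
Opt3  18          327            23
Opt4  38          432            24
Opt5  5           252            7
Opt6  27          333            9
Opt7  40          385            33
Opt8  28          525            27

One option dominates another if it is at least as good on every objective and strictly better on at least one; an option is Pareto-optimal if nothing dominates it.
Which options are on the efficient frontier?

Opt1: not dominated.
Opt2: not dominated.
Opt3: not dominated.
Opt4: not dominated.
Opt5: not dominated (best lease).
Opt6: not dominated.
Opt7: not dominated (best dock doors).
Opt8: dominated by Opt2 (dock doors 32≥28, lease 350≤525, highway distance 13≤27).

Opt1, Opt2, Opt3, Opt4, Opt5, Opt6, Opt7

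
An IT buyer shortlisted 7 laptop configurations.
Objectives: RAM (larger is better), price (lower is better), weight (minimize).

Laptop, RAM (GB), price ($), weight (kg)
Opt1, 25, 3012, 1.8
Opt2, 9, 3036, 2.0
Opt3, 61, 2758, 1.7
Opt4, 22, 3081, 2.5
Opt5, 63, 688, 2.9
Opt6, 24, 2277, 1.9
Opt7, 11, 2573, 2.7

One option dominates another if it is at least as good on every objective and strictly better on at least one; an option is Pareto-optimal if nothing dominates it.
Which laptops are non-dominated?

Opt1: dominated by Opt3 (RAM 61≥25, price 2758≤3012, weight 1.7≤1.8).
Opt2: dominated by Opt1 (RAM 25≥9, price 3012≤3036, weight 1.8≤2.0).
Opt3: not dominated (best weight).
Opt4: dominated by Opt1 (RAM 25≥22, price 3012≤3081, weight 1.8≤2.5).
Opt5: not dominated (best RAM).
Opt6: not dominated.
Opt7: dominated by Opt6 (RAM 24≥11, price 2277≤2573, weight 1.9≤2.7).

Opt3, Opt5, Opt6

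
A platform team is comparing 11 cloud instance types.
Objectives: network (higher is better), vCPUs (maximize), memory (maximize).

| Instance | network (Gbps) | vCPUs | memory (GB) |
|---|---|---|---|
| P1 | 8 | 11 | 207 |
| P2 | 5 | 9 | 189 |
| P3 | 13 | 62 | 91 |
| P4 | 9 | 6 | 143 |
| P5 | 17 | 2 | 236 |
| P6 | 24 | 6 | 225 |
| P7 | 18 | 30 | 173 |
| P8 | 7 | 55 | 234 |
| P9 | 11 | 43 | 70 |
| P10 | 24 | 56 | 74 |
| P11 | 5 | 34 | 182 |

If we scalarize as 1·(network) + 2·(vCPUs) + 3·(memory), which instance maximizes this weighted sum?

P1: 1·8 + 2·11 + 3·207 = 651
P2: 1·5 + 2·9 + 3·189 = 590
P3: 1·13 + 2·62 + 3·91 = 410
P4: 1·9 + 2·6 + 3·143 = 450
P5: 1·17 + 2·2 + 3·236 = 729
P6: 1·24 + 2·6 + 3·225 = 711
P7: 1·18 + 2·30 + 3·173 = 597
P8: 1·7 + 2·55 + 3·234 = 819
P9: 1·11 + 2·43 + 3·70 = 307
P10: 1·24 + 2·56 + 3·74 = 358
P11: 1·5 + 2·34 + 3·182 = 619
Highest: P8 at 819.

P8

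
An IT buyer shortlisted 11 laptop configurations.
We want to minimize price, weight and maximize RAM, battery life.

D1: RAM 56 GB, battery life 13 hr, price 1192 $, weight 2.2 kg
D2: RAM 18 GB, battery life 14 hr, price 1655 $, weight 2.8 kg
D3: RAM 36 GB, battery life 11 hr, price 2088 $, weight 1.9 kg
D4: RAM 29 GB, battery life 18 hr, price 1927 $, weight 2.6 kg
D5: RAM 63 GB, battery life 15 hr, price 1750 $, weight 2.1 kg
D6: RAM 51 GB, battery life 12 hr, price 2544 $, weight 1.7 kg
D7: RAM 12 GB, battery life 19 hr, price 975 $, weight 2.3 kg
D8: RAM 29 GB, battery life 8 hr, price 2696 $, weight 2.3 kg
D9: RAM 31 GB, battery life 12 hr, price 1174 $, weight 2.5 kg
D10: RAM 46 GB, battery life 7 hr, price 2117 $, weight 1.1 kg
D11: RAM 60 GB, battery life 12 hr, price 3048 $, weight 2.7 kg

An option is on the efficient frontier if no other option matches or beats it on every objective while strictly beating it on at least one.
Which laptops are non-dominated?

D1: not dominated.
D2: not dominated.
D3: not dominated.
D4: not dominated.
D5: not dominated (best RAM).
D6: not dominated.
D7: not dominated (best battery life).
D8: dominated by D1 (RAM 56≥29, battery life 13≥8, price 1192≤2696, weight 2.2≤2.3).
D9: not dominated.
D10: not dominated (best weight).
D11: dominated by D5 (RAM 63≥60, battery life 15≥12, price 1750≤3048, weight 2.1≤2.7).

D1, D2, D3, D4, D5, D6, D7, D9, D10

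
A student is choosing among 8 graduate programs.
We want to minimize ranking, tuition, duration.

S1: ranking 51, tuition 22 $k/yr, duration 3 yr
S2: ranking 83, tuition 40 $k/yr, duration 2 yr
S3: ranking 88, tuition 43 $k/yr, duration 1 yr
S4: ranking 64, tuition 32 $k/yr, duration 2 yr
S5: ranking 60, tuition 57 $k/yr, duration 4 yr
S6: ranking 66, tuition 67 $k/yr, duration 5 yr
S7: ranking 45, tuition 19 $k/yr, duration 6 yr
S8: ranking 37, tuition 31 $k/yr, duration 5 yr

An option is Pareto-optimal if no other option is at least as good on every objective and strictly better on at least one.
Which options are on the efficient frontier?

S1, S3, S4, S7, S8

S1: not dominated.
S2: dominated by S4 (ranking 64≤83, tuition 32≤40, duration 2≤2).
S3: not dominated (best duration).
S4: not dominated.
S5: dominated by S1 (ranking 51≤60, tuition 22≤57, duration 3≤4).
S6: dominated by S1 (ranking 51≤66, tuition 22≤67, duration 3≤5).
S7: not dominated (best tuition).
S8: not dominated (best ranking).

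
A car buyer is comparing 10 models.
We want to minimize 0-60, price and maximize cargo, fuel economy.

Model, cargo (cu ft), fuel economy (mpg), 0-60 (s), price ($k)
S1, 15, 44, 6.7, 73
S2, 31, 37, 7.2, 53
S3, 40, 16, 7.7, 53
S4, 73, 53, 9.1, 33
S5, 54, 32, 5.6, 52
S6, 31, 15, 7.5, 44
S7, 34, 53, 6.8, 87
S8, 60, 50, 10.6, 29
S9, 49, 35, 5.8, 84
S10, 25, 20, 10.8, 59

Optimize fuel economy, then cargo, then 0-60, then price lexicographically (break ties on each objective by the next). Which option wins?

First maximize fuel economy: best is 53, kept {S4, S7}.
Then maximize cargo: best is 73, kept {S4}.

S4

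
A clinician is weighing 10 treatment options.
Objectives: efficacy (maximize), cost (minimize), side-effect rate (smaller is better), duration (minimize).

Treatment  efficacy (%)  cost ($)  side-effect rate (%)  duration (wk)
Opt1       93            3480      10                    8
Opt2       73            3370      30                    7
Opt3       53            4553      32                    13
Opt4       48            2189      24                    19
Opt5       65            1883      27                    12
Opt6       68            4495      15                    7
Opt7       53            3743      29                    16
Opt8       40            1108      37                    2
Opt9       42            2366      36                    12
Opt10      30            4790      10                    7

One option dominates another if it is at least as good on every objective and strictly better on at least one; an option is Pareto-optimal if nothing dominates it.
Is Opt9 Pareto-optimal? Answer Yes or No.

Opt5 vs Opt9: efficacy 65≥42, cost 1883≤2366, side-effect rate 27≤36, duration 12≤12 — Opt5 is at least as good on every objective and strictly better on at least one, so Opt5 dominates Opt9.

No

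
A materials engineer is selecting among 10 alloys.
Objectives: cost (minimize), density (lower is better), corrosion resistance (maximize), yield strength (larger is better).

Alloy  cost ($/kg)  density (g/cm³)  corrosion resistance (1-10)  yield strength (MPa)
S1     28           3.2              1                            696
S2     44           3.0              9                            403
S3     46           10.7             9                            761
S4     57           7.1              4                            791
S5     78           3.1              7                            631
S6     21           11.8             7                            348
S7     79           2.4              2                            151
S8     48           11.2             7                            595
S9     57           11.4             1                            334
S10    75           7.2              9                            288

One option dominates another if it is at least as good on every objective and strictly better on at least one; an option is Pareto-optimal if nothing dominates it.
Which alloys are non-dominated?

S1, S2, S3, S4, S5, S6, S7

S1: not dominated.
S2: not dominated.
S3: not dominated.
S4: not dominated (best yield strength).
S5: not dominated.
S6: not dominated (best cost).
S7: not dominated (best density).
S8: dominated by S3 (cost 46≤48, density 10.7≤11.2, corrosion resistance 9≥7, yield strength 761≥595).
S9: dominated by S1 (cost 28≤57, density 3.2≤11.4, corrosion resistance 1≥1, yield strength 696≥334).
S10: dominated by S2 (cost 44≤75, density 3.0≤7.2, corrosion resistance 9≥9, yield strength 403≥288).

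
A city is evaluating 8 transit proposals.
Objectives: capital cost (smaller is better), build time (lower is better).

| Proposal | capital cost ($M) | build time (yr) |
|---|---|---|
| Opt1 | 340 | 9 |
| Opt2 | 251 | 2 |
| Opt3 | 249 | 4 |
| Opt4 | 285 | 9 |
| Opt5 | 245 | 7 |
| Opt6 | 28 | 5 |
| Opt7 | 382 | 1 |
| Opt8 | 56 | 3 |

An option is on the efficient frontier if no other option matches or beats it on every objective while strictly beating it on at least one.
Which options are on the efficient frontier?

Opt1: dominated by Opt2 (capital cost 251≤340, build time 2≤9).
Opt2: not dominated.
Opt3: dominated by Opt8 (capital cost 56≤249, build time 3≤4).
Opt4: dominated by Opt2 (capital cost 251≤285, build time 2≤9).
Opt5: dominated by Opt6 (capital cost 28≤245, build time 5≤7).
Opt6: not dominated (best capital cost).
Opt7: not dominated (best build time).
Opt8: not dominated.

Opt2, Opt6, Opt7, Opt8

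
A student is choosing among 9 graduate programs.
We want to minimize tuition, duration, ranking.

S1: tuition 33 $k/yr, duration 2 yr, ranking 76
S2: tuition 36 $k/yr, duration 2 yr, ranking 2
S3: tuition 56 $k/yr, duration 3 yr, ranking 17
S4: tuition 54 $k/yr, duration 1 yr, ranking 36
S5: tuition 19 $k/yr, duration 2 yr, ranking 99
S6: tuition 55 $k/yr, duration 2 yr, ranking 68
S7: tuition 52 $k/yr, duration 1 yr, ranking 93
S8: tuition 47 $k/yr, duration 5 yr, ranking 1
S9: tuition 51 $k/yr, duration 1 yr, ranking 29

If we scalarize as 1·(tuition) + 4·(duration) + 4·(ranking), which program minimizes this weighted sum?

S1: 1·33 + 4·2 + 4·76 = 345
S2: 1·36 + 4·2 + 4·2 = 52
S3: 1·56 + 4·3 + 4·17 = 136
S4: 1·54 + 4·1 + 4·36 = 202
S5: 1·19 + 4·2 + 4·99 = 423
S6: 1·55 + 4·2 + 4·68 = 335
S7: 1·52 + 4·1 + 4·93 = 428
S8: 1·47 + 4·5 + 4·1 = 71
S9: 1·51 + 4·1 + 4·29 = 171
Lowest: S2 at 52.

S2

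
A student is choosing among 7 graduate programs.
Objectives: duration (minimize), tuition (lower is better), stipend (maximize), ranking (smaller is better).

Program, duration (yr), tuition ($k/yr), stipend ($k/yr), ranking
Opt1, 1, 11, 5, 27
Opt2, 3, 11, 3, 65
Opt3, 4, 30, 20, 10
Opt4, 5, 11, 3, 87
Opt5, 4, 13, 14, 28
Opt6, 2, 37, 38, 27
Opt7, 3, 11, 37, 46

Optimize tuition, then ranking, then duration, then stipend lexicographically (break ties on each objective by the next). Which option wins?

Opt1

First minimize tuition: best is 11, kept {Opt1, Opt2, Opt4, Opt7}.
Then minimize ranking: best is 27, kept {Opt1}.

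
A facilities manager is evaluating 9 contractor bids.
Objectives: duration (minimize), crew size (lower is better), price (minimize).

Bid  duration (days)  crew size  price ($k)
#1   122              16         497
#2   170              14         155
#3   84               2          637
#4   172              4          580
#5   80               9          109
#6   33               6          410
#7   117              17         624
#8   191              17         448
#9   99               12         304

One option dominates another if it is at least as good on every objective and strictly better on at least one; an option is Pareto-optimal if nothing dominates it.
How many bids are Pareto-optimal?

#1: dominated by #5 (duration 80≤122, crew size 9≤16, price 109≤497).
#2: dominated by #5 (duration 80≤170, crew size 9≤14, price 109≤155).
#3: not dominated (best crew size).
#4: not dominated.
#5: not dominated (best price).
#6: not dominated (best duration).
#7: dominated by #5 (duration 80≤117, crew size 9≤17, price 109≤624).
#8: dominated by #2 (duration 170≤191, crew size 14≤17, price 155≤448).
#9: dominated by #5 (duration 80≤99, crew size 9≤12, price 109≤304).
Pareto-optimal: #3, #4, #5, #6 → 4.

4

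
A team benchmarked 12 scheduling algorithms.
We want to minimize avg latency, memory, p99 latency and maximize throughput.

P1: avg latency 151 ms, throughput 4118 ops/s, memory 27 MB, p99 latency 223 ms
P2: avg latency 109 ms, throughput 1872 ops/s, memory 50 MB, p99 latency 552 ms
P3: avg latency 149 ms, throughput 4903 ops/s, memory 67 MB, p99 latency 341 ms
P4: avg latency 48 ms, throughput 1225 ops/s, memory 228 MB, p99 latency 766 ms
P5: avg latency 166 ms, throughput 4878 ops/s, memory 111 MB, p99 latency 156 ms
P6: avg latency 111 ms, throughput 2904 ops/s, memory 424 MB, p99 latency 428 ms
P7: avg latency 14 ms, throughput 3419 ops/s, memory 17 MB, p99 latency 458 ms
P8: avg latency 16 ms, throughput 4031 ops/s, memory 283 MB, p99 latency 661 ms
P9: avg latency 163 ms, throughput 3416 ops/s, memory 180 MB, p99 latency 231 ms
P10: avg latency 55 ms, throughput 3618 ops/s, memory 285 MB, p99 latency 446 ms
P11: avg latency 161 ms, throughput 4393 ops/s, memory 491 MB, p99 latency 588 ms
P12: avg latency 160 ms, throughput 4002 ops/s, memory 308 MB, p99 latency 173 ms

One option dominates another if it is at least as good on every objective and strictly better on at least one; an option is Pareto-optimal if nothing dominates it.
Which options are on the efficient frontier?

P1: not dominated.
P2: dominated by P7 (avg latency 14≤109, throughput 3419≥1872, memory 17≤50, p99 latency 458≤552).
P3: not dominated (best throughput).
P4: dominated by P7 (avg latency 14≤48, throughput 3419≥1225, memory 17≤228, p99 latency 458≤766).
P5: not dominated (best p99 latency).
P6: not dominated.
P7: not dominated (best avg latency).
P8: not dominated.
P9: dominated by P1 (avg latency 151≤163, throughput 4118≥3416, memory 27≤180, p99 latency 223≤231).
P10: not dominated.
P11: dominated by P3 (avg latency 149≤161, throughput 4903≥4393, memory 67≤491, p99 latency 341≤588).
P12: not dominated.

P1, P3, P5, P6, P7, P8, P10, P12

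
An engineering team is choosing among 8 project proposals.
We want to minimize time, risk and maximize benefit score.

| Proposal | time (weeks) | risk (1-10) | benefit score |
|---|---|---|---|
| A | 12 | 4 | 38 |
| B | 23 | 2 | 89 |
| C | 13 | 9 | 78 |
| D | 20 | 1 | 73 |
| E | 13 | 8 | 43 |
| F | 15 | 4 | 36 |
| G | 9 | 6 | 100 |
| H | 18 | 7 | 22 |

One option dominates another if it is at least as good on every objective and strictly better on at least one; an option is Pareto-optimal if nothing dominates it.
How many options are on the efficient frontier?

4

A: not dominated.
B: not dominated.
C: dominated by G (time 9≤13, risk 6≤9, benefit score 100≥78).
D: not dominated (best risk).
E: dominated by G (time 9≤13, risk 6≤8, benefit score 100≥43).
F: dominated by A (time 12≤15, risk 4≤4, benefit score 38≥36).
G: not dominated (best time).
H: dominated by A (time 12≤18, risk 4≤7, benefit score 38≥22).
Pareto-optimal: A, B, D, G → 4.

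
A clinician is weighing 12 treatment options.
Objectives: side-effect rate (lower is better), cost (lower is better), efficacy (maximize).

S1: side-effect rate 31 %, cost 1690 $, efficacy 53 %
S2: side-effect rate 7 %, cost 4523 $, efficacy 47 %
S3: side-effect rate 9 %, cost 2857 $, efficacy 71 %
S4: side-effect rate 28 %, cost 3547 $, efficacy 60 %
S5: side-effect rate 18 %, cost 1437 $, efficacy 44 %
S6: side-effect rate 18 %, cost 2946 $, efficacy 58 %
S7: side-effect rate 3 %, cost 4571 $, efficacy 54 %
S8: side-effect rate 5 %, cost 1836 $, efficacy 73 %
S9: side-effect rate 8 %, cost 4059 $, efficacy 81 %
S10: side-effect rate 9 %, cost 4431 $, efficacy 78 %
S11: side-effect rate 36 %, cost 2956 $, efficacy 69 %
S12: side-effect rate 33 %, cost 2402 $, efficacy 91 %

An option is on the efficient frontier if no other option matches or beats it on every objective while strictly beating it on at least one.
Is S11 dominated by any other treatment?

Yes

S3 vs S11: side-effect rate 9≤36, cost 2857≤2956, efficacy 71≥69 — S3 is at least as good on every objective and strictly better on at least one, so S3 dominates S11.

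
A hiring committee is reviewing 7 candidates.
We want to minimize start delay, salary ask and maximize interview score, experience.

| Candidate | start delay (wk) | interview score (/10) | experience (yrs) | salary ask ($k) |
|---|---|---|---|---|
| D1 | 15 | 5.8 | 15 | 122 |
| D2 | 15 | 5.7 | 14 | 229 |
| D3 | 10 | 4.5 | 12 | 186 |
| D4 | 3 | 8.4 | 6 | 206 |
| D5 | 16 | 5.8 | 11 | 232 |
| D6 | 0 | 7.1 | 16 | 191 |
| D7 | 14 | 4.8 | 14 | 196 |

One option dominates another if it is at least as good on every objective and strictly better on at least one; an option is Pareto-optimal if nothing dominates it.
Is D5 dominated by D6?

D6 vs D5: start delay 0≤16, interview score 7.1≥5.8, experience 16≥11, salary ask 191≤232 — D6 is at least as good on every objective with at least one strict improvement.

Yes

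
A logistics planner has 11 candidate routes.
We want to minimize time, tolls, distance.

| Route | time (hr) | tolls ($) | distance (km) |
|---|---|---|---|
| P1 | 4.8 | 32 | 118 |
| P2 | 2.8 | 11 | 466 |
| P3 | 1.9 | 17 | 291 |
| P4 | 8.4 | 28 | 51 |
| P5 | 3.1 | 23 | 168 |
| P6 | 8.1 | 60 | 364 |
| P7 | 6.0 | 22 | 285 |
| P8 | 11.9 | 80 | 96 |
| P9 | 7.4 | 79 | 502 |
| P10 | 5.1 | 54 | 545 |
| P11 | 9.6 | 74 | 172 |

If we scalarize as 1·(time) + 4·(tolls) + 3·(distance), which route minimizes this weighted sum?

P4

P1: 1·4.8 + 4·32 + 3·118 = 486.8
P2: 1·2.8 + 4·11 + 3·466 = 1444.8
P3: 1·1.9 + 4·17 + 3·291 = 942.9
P4: 1·8.4 + 4·28 + 3·51 = 273.4
P5: 1·3.1 + 4·23 + 3·168 = 599.1
P6: 1·8.1 + 4·60 + 3·364 = 1340.1
P7: 1·6.0 + 4·22 + 3·285 = 949.0
P8: 1·11.9 + 4·80 + 3·96 = 619.9
P9: 1·7.4 + 4·79 + 3·502 = 1829.4
P10: 1·5.1 + 4·54 + 3·545 = 1856.1
P11: 1·9.6 + 4·74 + 3·172 = 821.6
Lowest: P4 at 273.4.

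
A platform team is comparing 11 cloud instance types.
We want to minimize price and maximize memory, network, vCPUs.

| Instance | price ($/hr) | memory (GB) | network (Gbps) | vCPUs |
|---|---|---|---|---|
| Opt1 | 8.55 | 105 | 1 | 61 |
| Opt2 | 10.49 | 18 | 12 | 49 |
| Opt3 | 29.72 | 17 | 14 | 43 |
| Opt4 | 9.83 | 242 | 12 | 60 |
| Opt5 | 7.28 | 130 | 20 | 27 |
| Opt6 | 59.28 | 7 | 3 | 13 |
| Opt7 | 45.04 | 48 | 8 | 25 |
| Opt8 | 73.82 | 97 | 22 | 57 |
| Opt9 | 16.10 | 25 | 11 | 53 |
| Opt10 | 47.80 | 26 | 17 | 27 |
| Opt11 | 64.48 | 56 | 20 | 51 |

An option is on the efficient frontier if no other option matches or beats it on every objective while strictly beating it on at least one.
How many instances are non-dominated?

Opt1: not dominated (best vCPUs).
Opt2: dominated by Opt4 (price 9.83≤10.49, memory 242≥18, network 12≥12, vCPUs 60≥49).
Opt3: not dominated.
Opt4: not dominated (best memory).
Opt5: not dominated (best price).
Opt6: dominated by Opt2 (price 10.49≤59.28, memory 18≥7, network 12≥3, vCPUs 49≥13).
Opt7: dominated by Opt4 (price 9.83≤45.04, memory 242≥48, network 12≥8, vCPUs 60≥25).
Opt8: not dominated (best network).
Opt9: dominated by Opt4 (price 9.83≤16.10, memory 242≥25, network 12≥11, vCPUs 60≥53).
Opt10: dominated by Opt5 (price 7.28≤47.80, memory 130≥26, network 20≥17, vCPUs 27≥27).
Opt11: not dominated.
Pareto-optimal: Opt1, Opt3, Opt4, Opt5, Opt8, Opt11 → 6.

6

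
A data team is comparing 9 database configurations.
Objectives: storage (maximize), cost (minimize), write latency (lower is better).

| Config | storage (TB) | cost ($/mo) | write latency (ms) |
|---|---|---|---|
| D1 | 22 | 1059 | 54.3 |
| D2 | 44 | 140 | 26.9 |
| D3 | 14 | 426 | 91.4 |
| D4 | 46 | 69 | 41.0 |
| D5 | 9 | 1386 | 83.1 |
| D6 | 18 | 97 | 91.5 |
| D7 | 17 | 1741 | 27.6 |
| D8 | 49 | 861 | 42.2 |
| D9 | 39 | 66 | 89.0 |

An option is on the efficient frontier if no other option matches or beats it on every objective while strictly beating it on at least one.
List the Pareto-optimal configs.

D2, D4, D8, D9

D1: dominated by D2 (storage 44≥22, cost 140≤1059, write latency 26.9≤54.3).
D2: not dominated (best write latency).
D3: dominated by D2 (storage 44≥14, cost 140≤426, write latency 26.9≤91.4).
D4: not dominated.
D5: dominated by D1 (storage 22≥9, cost 1059≤1386, write latency 54.3≤83.1).
D6: dominated by D4 (storage 46≥18, cost 69≤97, write latency 41.0≤91.5).
D7: dominated by D2 (storage 44≥17, cost 140≤1741, write latency 26.9≤27.6).
D8: not dominated (best storage).
D9: not dominated (best cost).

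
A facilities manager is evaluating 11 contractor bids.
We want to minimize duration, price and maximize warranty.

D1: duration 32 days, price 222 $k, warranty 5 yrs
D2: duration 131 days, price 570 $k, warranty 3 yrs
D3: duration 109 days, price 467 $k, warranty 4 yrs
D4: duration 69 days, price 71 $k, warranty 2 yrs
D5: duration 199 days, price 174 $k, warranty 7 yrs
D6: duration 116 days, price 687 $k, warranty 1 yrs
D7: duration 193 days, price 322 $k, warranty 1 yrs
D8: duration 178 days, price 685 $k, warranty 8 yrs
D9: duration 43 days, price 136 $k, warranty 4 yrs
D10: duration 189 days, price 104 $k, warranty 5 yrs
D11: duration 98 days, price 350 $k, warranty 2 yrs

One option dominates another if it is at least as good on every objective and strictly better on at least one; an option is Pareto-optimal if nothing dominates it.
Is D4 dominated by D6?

No

D6 vs D4: D6 is worse on duration (116 vs 69), so it does not dominate D4.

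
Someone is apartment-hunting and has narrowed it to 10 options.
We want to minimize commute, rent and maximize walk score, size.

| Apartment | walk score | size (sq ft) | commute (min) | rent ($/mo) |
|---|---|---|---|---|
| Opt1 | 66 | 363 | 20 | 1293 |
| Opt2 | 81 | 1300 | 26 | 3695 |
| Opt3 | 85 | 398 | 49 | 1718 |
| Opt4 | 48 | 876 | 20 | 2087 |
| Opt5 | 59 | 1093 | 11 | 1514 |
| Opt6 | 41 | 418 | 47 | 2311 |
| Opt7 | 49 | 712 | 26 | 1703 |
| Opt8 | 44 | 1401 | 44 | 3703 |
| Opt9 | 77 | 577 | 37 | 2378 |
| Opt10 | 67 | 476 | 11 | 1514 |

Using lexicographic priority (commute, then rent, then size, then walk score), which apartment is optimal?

Opt5

First minimize commute: best is 11, kept {Opt5, Opt10}.
Then minimize rent: best is 1514, kept {Opt5, Opt10}.
Then maximize size: best is 1093, kept {Opt5}.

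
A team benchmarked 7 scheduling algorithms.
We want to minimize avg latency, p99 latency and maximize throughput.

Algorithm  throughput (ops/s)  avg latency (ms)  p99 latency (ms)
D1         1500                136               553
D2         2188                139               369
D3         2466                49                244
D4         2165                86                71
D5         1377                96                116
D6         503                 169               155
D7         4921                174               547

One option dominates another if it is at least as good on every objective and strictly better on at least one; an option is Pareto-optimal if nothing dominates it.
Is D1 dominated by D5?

D5 vs D1: D5 is worse on throughput (1377 vs 1500), so it does not dominate D1.

No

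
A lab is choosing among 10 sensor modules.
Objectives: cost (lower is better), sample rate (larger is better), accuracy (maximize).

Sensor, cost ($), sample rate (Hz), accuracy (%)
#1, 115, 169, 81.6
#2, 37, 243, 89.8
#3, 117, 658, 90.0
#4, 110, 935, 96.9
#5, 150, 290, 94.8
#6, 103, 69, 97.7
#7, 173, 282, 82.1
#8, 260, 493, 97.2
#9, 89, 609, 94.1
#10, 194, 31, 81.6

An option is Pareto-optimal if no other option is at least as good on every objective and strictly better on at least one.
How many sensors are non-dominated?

#1: dominated by #2 (cost 37≤115, sample rate 243≥169, accuracy 89.8≥81.6).
#2: not dominated (best cost).
#3: dominated by #4 (cost 110≤117, sample rate 935≥658, accuracy 96.9≥90.0).
#4: not dominated (best sample rate).
#5: dominated by #4 (cost 110≤150, sample rate 935≥290, accuracy 96.9≥94.8).
#6: not dominated (best accuracy).
#7: dominated by #3 (cost 117≤173, sample rate 658≥282, accuracy 90.0≥82.1).
#8: not dominated.
#9: not dominated.
#10: dominated by #1 (cost 115≤194, sample rate 169≥31, accuracy 81.6≥81.6).
Pareto-optimal: #2, #4, #6, #8, #9 → 5.

5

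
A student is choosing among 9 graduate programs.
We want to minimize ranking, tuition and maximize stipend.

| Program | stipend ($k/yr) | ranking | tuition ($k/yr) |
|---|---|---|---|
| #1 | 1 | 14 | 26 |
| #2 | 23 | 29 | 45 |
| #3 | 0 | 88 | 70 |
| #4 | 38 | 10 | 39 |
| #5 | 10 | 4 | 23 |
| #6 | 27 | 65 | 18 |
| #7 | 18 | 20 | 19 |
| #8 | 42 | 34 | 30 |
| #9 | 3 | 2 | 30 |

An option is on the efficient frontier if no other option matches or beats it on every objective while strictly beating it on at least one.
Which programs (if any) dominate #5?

#1: worse on stipend (1 vs 10).
#2: worse on ranking (29 vs 4).
#3: worse on stipend (0 vs 10).
#4: worse on ranking (10 vs 4).
#6: worse on ranking (65 vs 4).
#7: worse on ranking (20 vs 4).
#8: worse on ranking (34 vs 4).
#9: worse on stipend (3 vs 10).
No option dominates #5.

none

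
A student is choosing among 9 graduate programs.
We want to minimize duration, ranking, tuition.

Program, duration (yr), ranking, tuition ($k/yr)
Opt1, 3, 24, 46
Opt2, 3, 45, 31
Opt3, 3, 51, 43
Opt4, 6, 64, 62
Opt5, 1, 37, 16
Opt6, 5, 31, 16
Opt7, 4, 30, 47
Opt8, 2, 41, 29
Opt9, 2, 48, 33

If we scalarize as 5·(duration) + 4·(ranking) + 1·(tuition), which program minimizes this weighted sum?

Opt1

Opt1: 5·3 + 4·24 + 1·46 = 157
Opt2: 5·3 + 4·45 + 1·31 = 226
Opt3: 5·3 + 4·51 + 1·43 = 262
Opt4: 5·6 + 4·64 + 1·62 = 348
Opt5: 5·1 + 4·37 + 1·16 = 169
Opt6: 5·5 + 4·31 + 1·16 = 165
Opt7: 5·4 + 4·30 + 1·47 = 187
Opt8: 5·2 + 4·41 + 1·29 = 203
Opt9: 5·2 + 4·48 + 1·33 = 235
Lowest: Opt1 at 157.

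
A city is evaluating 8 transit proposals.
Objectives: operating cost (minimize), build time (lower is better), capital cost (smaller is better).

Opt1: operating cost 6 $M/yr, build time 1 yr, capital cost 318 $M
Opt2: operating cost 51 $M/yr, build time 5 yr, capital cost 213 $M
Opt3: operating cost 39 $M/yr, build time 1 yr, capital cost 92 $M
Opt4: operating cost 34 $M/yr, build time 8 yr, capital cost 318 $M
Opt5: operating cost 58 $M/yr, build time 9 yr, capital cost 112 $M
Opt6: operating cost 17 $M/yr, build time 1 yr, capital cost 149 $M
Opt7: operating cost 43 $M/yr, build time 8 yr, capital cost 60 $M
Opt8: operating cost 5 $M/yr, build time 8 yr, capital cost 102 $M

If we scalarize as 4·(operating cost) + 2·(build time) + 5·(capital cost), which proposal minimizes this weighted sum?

Opt1: 4·6 + 2·1 + 5·318 = 1616
Opt2: 4·51 + 2·5 + 5·213 = 1279
Opt3: 4·39 + 2·1 + 5·92 = 618
Opt4: 4·34 + 2·8 + 5·318 = 1742
Opt5: 4·58 + 2·9 + 5·112 = 810
Opt6: 4·17 + 2·1 + 5·149 = 815
Opt7: 4·43 + 2·8 + 5·60 = 488
Opt8: 4·5 + 2·8 + 5·102 = 546
Lowest: Opt7 at 488.

Opt7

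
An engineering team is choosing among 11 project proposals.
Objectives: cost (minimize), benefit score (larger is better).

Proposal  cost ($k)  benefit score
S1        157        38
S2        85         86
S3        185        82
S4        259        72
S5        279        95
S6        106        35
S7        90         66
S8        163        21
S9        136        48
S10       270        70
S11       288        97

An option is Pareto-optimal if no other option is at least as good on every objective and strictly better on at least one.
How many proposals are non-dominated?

3

S1: dominated by S2 (cost 85≤157, benefit score 86≥38).
S2: not dominated (best cost).
S3: dominated by S2 (cost 85≤185, benefit score 86≥82).
S4: dominated by S2 (cost 85≤259, benefit score 86≥72).
S5: not dominated.
S6: dominated by S2 (cost 85≤106, benefit score 86≥35).
S7: dominated by S2 (cost 85≤90, benefit score 86≥66).
S8: dominated by S1 (cost 157≤163, benefit score 38≥21).
S9: dominated by S2 (cost 85≤136, benefit score 86≥48).
S10: dominated by S2 (cost 85≤270, benefit score 86≥70).
S11: not dominated (best benefit score).
Pareto-optimal: S2, S5, S11 → 3.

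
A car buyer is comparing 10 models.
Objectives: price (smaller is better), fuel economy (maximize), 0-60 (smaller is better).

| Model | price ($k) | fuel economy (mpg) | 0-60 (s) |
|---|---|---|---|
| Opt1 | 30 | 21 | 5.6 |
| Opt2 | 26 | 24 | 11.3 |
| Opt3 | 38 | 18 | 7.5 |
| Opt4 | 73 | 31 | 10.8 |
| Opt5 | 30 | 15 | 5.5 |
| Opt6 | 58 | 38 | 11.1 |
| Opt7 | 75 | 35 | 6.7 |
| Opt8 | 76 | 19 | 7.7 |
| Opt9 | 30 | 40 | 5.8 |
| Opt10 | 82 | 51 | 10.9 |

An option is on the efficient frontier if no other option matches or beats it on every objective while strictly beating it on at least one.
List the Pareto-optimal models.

Opt1, Opt2, Opt5, Opt9, Opt10

Opt1: not dominated.
Opt2: not dominated (best price).
Opt3: dominated by Opt1 (price 30≤38, fuel economy 21≥18, 0-60 5.6≤7.5).
Opt4: dominated by Opt9 (price 30≤73, fuel economy 40≥31, 0-60 5.8≤10.8).
Opt5: not dominated (best 0-60).
Opt6: dominated by Opt9 (price 30≤58, fuel economy 40≥38, 0-60 5.8≤11.1).
Opt7: dominated by Opt9 (price 30≤75, fuel economy 40≥35, 0-60 5.8≤6.7).
Opt8: dominated by Opt1 (price 30≤76, fuel economy 21≥19, 0-60 5.6≤7.7).
Opt9: not dominated.
Opt10: not dominated (best fuel economy).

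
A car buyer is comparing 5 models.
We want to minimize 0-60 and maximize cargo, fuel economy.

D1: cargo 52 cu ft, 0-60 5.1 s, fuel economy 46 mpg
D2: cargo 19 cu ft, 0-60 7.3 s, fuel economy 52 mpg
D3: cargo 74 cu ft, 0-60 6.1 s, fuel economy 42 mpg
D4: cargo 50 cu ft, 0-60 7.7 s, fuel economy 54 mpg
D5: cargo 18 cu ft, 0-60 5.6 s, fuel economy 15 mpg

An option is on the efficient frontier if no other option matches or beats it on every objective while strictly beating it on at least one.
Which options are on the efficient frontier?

D1, D2, D3, D4

D1: not dominated (best 0-60).
D2: not dominated.
D3: not dominated (best cargo).
D4: not dominated (best fuel economy).
D5: dominated by D1 (cargo 52≥18, 0-60 5.1≤5.6, fuel economy 46≥15).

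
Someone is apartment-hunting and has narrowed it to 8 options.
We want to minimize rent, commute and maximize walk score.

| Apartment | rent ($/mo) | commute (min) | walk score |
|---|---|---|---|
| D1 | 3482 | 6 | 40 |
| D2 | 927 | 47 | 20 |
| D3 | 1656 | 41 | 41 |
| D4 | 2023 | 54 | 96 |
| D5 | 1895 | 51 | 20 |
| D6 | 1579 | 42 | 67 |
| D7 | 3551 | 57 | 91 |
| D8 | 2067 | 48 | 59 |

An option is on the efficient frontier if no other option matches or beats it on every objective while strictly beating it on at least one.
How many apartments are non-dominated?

D1: not dominated (best commute).
D2: not dominated (best rent).
D3: not dominated.
D4: not dominated (best walk score).
D5: dominated by D2 (rent 927≤1895, commute 47≤51, walk score 20≥20).
D6: not dominated.
D7: dominated by D4 (rent 2023≤3551, commute 54≤57, walk score 96≥91).
D8: dominated by D6 (rent 1579≤2067, commute 42≤48, walk score 67≥59).
Pareto-optimal: D1, D2, D3, D4, D6 → 5.

5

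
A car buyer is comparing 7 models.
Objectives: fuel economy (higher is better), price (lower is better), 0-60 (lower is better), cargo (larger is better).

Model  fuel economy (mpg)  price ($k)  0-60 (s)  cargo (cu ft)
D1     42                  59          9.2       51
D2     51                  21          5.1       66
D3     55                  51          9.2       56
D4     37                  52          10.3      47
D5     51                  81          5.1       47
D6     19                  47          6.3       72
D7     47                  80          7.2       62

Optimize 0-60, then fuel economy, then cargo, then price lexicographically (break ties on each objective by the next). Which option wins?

First minimize 0-60: best is 5.1, kept {D2, D5}.
Then maximize fuel economy: best is 51, kept {D2, D5}.
Then maximize cargo: best is 66, kept {D2}.

D2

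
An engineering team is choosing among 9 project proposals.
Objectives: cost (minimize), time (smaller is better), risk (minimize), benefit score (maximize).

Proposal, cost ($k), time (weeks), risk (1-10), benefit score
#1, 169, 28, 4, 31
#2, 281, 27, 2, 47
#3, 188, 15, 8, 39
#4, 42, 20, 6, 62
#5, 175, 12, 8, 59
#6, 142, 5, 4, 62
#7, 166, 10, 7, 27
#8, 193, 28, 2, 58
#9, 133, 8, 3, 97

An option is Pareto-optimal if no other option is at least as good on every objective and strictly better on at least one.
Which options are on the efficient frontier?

#1: dominated by #6 (cost 142≤169, time 5≤28, risk 4≤4, benefit score 62≥31).
#2: not dominated.
#3: dominated by #5 (cost 175≤188, time 12≤15, risk 8≤8, benefit score 59≥39).
#4: not dominated (best cost).
#5: dominated by #6 (cost 142≤175, time 5≤12, risk 4≤8, benefit score 62≥59).
#6: not dominated (best time).
#7: dominated by #6 (cost 142≤166, time 5≤10, risk 4≤7, benefit score 62≥27).
#8: not dominated.
#9: not dominated (best benefit score).

#2, #4, #6, #8, #9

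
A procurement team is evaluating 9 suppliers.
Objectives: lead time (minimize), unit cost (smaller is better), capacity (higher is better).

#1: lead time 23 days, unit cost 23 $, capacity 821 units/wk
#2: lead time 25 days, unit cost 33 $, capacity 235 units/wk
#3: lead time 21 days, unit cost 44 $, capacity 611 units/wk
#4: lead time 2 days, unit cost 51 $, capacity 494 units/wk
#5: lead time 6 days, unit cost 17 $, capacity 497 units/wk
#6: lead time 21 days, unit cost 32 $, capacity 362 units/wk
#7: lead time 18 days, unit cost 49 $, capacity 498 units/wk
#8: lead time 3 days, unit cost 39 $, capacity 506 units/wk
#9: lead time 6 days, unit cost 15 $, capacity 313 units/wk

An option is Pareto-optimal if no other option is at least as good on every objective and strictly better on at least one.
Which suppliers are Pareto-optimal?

#1: not dominated (best capacity).
#2: dominated by #1 (lead time 23≤25, unit cost 23≤33, capacity 821≥235).
#3: not dominated.
#4: not dominated (best lead time).
#5: not dominated.
#6: dominated by #5 (lead time 6≤21, unit cost 17≤32, capacity 497≥362).
#7: dominated by #8 (lead time 3≤18, unit cost 39≤49, capacity 506≥498).
#8: not dominated.
#9: not dominated (best unit cost).

#1, #3, #4, #5, #8, #9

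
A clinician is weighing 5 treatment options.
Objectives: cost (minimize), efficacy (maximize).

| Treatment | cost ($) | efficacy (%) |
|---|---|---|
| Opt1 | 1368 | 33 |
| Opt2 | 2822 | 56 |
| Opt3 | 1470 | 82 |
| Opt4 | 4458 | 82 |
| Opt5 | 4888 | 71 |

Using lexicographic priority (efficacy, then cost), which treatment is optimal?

First maximize efficacy: best is 82, kept {Opt3, Opt4}.
Then minimize cost: best is 1470, kept {Opt3}.

Opt3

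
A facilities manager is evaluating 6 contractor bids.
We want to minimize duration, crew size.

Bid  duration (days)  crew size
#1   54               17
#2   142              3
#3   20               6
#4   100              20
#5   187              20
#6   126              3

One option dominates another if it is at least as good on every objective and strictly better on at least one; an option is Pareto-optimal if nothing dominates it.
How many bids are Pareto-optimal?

2

#1: dominated by #3 (duration 20≤54, crew size 6≤17).
#2: dominated by #6 (duration 126≤142, crew size 3≤3).
#3: not dominated (best duration).
#4: dominated by #1 (duration 54≤100, crew size 17≤20).
#5: dominated by #1 (duration 54≤187, crew size 17≤20).
#6: not dominated.
Pareto-optimal: #3, #6 → 2.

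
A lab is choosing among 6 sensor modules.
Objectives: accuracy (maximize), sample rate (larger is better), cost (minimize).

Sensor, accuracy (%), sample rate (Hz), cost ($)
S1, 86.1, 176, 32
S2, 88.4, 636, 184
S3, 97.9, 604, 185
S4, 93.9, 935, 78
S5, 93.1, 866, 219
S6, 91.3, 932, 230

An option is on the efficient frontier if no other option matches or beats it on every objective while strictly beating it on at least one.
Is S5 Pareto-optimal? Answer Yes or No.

No

S4 vs S5: accuracy 93.9≥93.1, sample rate 935≥866, cost 78≤219 — S4 is at least as good on every objective and strictly better on at least one, so S4 dominates S5.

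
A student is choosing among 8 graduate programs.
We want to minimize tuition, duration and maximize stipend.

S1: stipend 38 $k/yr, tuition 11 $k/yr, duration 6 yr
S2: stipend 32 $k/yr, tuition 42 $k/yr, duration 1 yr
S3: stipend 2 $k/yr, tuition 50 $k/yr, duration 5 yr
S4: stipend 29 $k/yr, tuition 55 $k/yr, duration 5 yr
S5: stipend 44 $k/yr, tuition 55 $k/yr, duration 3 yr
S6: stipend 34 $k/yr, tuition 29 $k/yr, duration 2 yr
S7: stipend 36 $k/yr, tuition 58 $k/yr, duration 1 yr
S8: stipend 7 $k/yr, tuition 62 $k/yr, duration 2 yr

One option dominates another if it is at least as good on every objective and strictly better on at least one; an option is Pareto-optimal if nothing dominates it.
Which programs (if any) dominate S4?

S2: stipend 32≥29, tuition 42≤55, duration 1≤5 — dominates S4.
S5: stipend 44≥29, tuition 55≤55, duration 3≤5 — dominates S4.
S6: stipend 34≥29, tuition 29≤55, duration 2≤5 — dominates S4.
Others (S1, S3, S7, S8) are each worse than S4 on at least one objective.

S2, S5, S6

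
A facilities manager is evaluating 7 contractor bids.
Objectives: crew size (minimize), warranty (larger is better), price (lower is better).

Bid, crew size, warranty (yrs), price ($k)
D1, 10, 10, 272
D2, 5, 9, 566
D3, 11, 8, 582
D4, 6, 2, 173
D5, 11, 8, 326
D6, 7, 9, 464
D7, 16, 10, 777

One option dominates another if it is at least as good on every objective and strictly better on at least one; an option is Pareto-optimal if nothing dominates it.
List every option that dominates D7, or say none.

D1

D1: crew size 10≤16, warranty 10≥10, price 272≤777 — dominates D7.
Others (D2, D3, D4, D5, D6) are each worse than D7 on at least one objective.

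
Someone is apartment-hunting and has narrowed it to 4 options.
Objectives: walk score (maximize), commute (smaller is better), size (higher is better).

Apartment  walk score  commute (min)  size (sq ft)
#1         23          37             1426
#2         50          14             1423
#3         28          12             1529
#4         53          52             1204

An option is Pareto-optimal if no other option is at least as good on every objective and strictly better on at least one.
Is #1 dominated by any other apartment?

#3 vs #1: walk score 28≥23, commute 12≤37, size 1529≥1426 — #3 is at least as good on every objective and strictly better on at least one, so #3 dominates #1.

Yes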